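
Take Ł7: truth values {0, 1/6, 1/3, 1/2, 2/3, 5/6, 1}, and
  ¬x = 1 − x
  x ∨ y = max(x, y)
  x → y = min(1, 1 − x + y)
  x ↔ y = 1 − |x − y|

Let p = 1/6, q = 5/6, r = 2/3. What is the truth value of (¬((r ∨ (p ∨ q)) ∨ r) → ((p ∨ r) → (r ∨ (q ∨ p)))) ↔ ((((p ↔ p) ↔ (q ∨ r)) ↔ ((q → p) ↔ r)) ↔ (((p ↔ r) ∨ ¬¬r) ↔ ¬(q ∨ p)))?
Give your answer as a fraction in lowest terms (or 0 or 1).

p ∨ q = 1/6 ∨ 5/6 = 5/6
r ∨ (p ∨ q) = 2/3 ∨ 5/6 = 5/6
(r ∨ (p ∨ q)) ∨ r = 5/6 ∨ 2/3 = 5/6
¬((r ∨ (p ∨ q)) ∨ r) = ¬5/6 = 1/6
p ∨ r = 1/6 ∨ 2/3 = 2/3
q ∨ p = 5/6 ∨ 1/6 = 5/6
r ∨ (q ∨ p) = 2/3 ∨ 5/6 = 5/6
(p ∨ r) → (r ∨ (q ∨ p)) = 2/3 → 5/6 = 1
¬((r ∨ (p ∨ q)) ∨ r) → ((p ∨ r) → (r ∨ (q ∨ p))) = 1/6 → 1 = 1
p ↔ p = 1/6 ↔ 1/6 = 1
q ∨ r = 5/6 ∨ 2/3 = 5/6
(p ↔ p) ↔ (q ∨ r) = 1 ↔ 5/6 = 5/6
q → p = 5/6 → 1/6 = 1/3
(q → p) ↔ r = 1/3 ↔ 2/3 = 2/3
((p ↔ p) ↔ (q ∨ r)) ↔ ((q → p) ↔ r) = 5/6 ↔ 2/3 = 5/6
p ↔ r = 1/6 ↔ 2/3 = 1/2
¬r = ¬2/3 = 1/3
¬¬r = ¬1/3 = 2/3
(p ↔ r) ∨ ¬¬r = 1/2 ∨ 2/3 = 2/3
q ∨ p = 5/6 ∨ 1/6 = 5/6
¬(q ∨ p) = ¬5/6 = 1/6
((p ↔ r) ∨ ¬¬r) ↔ ¬(q ∨ p) = 2/3 ↔ 1/6 = 1/2
(((p ↔ p) ↔ (q ∨ r)) ↔ ((q → p) ↔ r)) ↔ (((p ↔ r) ∨ ¬¬r) ↔ ¬(q ∨ p)) = 5/6 ↔ 1/2 = 2/3
(¬((r ∨ (p ∨ q)) ∨ r) → ((p ∨ r) → (r ∨ (q ∨ p)))) ↔ ((((p ↔ p) ↔ (q ∨ r)) ↔ ((q → p) ↔ r)) ↔ (((p ↔ r) ∨ ¬¬r) ↔ ¬(q ∨ p))) = 1 ↔ 2/3 = 2/3

2/3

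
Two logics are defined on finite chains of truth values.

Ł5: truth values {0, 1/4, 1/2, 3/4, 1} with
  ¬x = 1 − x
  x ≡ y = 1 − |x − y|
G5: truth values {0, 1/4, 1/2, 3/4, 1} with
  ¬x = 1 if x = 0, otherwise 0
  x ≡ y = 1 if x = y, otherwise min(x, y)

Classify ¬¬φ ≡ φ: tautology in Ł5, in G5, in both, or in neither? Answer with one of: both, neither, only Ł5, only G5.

only Ł5

In Ł5: every assignment gives 1 — tautology.
In G5: at φ = 1/4 the value is 1/4 — not a tautology.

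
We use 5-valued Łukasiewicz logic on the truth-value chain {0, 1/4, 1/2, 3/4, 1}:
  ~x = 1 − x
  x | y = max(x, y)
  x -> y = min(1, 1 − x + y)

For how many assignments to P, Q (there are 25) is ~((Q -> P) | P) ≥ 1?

value 1: 1 assignment (counts)
value 3/4: 2 assignments
value 1/2: 3 assignments
value 1/4: 4 assignments
value 0: 15 assignments
So 1 of the 25 assignments meets the threshold.

1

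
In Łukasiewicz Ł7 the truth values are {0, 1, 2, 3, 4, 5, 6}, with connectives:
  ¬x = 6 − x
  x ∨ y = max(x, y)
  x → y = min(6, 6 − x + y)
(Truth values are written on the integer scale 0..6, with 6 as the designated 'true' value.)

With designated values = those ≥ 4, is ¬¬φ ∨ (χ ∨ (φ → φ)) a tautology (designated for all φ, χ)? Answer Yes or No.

Yes

At φ = 0, χ = 2, for instance:
¬φ = ¬0 = 6
¬¬φ = ¬6 = 0
φ → φ = 0 → 0 = 6
χ ∨ (φ → φ) = 2 ∨ 6 = 6
¬¬φ ∨ (χ ∨ (φ → φ)) = 0 ∨ 6 = 6
and checking the remaining 48 assignments likewise gives ≥ 4 in every case.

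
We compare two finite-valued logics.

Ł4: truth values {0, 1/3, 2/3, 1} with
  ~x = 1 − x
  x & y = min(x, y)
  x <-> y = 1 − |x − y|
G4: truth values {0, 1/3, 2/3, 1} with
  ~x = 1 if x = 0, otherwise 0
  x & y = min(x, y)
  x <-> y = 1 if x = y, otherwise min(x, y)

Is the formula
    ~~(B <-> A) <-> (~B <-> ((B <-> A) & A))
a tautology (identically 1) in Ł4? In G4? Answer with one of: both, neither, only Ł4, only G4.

neither

In Ł4: at A = 0, B = 0 the value is 0 — not a tautology.
In G4: at A = 0, B = 0 the value is 0 — not a tautology.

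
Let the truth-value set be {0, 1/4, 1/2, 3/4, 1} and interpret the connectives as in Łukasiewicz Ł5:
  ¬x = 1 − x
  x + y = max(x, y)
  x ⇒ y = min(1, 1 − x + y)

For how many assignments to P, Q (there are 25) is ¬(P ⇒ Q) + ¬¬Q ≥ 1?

value 1: 6 assignments (counts)
value 3/4: 7 assignments
value 1/2: 7 assignments
value 1/4: 4 assignments
value 0: 1 assignment
So 6 of the 25 assignments meet the threshold.

6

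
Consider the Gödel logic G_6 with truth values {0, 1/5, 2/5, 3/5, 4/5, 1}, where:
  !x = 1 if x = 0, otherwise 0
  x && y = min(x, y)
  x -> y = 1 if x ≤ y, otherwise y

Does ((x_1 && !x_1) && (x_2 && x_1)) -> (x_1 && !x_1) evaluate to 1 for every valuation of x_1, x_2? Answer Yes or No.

At x_1 = 2/5, x_2 = 1/5, for instance:
!x_1 = !2/5 = 0
x_1 && !x_1 = 2/5 && 0 = 0
x_2 && x_1 = 1/5 && 2/5 = 1/5
(x_1 && !x_1) && (x_2 && x_1) = 0 && 1/5 = 0
((x_1 && !x_1) && (x_2 && x_1)) -> (x_1 && !x_1) = 0 -> 0 = 1
and checking the remaining 35 assignments likewise gives ≥ 1 in every case.

Yes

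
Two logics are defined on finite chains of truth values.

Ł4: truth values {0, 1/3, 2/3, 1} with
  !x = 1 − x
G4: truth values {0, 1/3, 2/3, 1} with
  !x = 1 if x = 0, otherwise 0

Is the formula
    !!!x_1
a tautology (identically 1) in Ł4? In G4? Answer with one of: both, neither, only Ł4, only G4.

neither

In Ł4: at x_1 = 1/3 the value is 2/3 — not a tautology.
In G4: at x_1 = 1/3 the value is 0 — not a tautology.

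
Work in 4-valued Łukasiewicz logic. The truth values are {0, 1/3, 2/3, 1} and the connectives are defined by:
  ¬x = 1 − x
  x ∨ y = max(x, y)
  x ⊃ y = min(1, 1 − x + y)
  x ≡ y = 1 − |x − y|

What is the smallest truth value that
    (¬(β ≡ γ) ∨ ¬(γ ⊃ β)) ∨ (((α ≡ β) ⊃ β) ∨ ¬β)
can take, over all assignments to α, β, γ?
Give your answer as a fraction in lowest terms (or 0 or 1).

Take α = 0, β = 1/3, γ = 0:
β ≡ γ = 1/3 ≡ 0 = 2/3
¬(β ≡ γ) = ¬2/3 = 1/3
γ ⊃ β = 0 ⊃ 1/3 = 1
¬(γ ⊃ β) = ¬1 = 0
¬(β ≡ γ) ∨ ¬(γ ⊃ β) = 1/3 ∨ 0 = 1/3
α ≡ β = 0 ≡ 1/3 = 2/3
(α ≡ β) ⊃ β = 2/3 ⊃ 1/3 = 2/3
¬β = ¬1/3 = 2/3
((α ≡ β) ⊃ β) ∨ ¬β = 2/3 ∨ 2/3 = 2/3
(¬(β ≡ γ) ∨ ¬(γ ⊃ β)) ∨ (((α ≡ β) ⊃ β) ∨ ¬β) = 1/3 ∨ 2/3 = 2/3
No assignment yields a value below 2/3, so this is the minimum.

2/3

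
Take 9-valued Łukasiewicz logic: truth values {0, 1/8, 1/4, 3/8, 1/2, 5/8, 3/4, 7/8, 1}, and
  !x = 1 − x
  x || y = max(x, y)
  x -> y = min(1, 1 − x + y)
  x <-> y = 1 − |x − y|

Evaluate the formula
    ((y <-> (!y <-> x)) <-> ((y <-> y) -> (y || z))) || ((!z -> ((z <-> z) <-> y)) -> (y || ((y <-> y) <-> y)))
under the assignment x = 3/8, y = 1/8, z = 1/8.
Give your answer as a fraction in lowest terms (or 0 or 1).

7/8

!y = !1/8 = 7/8
!y <-> x = 7/8 <-> 3/8 = 1/2
y <-> (!y <-> x) = 1/8 <-> 1/2 = 5/8
y <-> y = 1/8 <-> 1/8 = 1
y || z = 1/8 || 1/8 = 1/8
(y <-> y) -> (y || z) = 1 -> 1/8 = 1/8
(y <-> (!y <-> x)) <-> ((y <-> y) -> (y || z)) = 5/8 <-> 1/8 = 1/2
!z = !1/8 = 7/8
z <-> z = 1/8 <-> 1/8 = 1
(z <-> z) <-> y = 1 <-> 1/8 = 1/8
!z -> ((z <-> z) <-> y) = 7/8 -> 1/8 = 1/4
y <-> y = 1/8 <-> 1/8 = 1
(y <-> y) <-> y = 1 <-> 1/8 = 1/8
y || ((y <-> y) <-> y) = 1/8 || 1/8 = 1/8
(!z -> ((z <-> z) <-> y)) -> (y || ((y <-> y) <-> y)) = 1/4 -> 1/8 = 7/8
((y <-> (!y <-> x)) <-> ((y <-> y) -> (y || z))) || ((!z -> ((z <-> z) <-> y)) -> (y || ((y <-> y) <-> y))) = 1/2 || 7/8 = 7/8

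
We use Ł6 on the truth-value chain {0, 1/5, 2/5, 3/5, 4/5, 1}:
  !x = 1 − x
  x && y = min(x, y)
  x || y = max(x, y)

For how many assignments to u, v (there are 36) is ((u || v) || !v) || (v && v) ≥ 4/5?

value 1: 16 assignments (counts)
value 4/5: 12 assignments (counts)
value 3/5: 8 assignments
So 28 of the 36 assignments meet the threshold.

28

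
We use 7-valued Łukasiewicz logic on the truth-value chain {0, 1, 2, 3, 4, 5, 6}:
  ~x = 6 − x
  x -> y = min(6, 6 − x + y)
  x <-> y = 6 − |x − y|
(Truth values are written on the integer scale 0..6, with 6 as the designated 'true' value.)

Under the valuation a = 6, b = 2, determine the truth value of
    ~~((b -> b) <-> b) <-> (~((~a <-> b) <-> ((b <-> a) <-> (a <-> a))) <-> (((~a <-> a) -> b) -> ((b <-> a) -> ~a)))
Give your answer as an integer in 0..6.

b -> b = 2 -> 2 = 6
(b -> b) <-> b = 6 <-> 2 = 2
~((b -> b) <-> b) = ~2 = 4
~~((b -> b) <-> b) = ~4 = 2
~a = ~6 = 0
~a <-> b = 0 <-> 2 = 4
b <-> a = 2 <-> 6 = 2
a <-> a = 6 <-> 6 = 6
(b <-> a) <-> (a <-> a) = 2 <-> 6 = 2
(~a <-> b) <-> ((b <-> a) <-> (a <-> a)) = 4 <-> 2 = 4
~((~a <-> b) <-> ((b <-> a) <-> (a <-> a))) = ~4 = 2
~a = ~6 = 0
~a <-> a = 0 <-> 6 = 0
(~a <-> a) -> b = 0 -> 2 = 6
b <-> a = 2 <-> 6 = 2
~a = ~6 = 0
(b <-> a) -> ~a = 2 -> 0 = 4
((~a <-> a) -> b) -> ((b <-> a) -> ~a) = 6 -> 4 = 4
~((~a <-> b) <-> ((b <-> a) <-> (a <-> a))) <-> (((~a <-> a) -> b) -> ((b <-> a) -> ~a)) = 2 <-> 4 = 4
~~((b -> b) <-> b) <-> (~((~a <-> b) <-> ((b <-> a) <-> (a <-> a))) <-> (((~a <-> a) -> b) -> ((b <-> a) -> ~a))) = 2 <-> 4 = 4

4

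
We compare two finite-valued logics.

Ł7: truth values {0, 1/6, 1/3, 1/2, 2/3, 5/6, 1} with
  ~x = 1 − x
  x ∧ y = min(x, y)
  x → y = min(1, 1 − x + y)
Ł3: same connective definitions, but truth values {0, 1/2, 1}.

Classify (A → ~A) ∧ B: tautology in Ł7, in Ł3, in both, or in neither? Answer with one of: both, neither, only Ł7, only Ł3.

In Ł7: at A = 0, B = 0 the value is 0 — not a tautology.
In Ł3: at A = 0, B = 0 the value is 0 — not a tautology.

neither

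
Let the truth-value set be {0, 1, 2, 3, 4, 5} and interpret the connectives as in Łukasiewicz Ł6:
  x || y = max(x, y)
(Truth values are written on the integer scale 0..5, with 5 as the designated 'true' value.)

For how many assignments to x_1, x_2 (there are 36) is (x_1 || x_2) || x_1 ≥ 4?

20

value 5: 11 assignments (counts)
value 4: 9 assignments (counts)
value 3: 7 assignments
value 2: 5 assignments
value 1: 3 assignments
value 0: 1 assignment
So 20 of the 36 assignments meet the threshold.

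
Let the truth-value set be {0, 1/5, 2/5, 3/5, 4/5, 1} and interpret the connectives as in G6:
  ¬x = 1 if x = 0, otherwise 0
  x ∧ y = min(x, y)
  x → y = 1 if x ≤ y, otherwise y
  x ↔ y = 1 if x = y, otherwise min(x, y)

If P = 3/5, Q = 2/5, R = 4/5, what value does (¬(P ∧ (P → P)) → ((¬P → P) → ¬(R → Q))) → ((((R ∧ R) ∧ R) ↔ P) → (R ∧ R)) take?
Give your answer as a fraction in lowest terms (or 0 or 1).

1

P → P = 3/5 → 3/5 = 1
P ∧ (P → P) = 3/5 ∧ 1 = 3/5
¬(P ∧ (P → P)) = ¬3/5 = 0
¬P = ¬3/5 = 0
¬P → P = 0 → 3/5 = 1
R → Q = 4/5 → 2/5 = 2/5
¬(R → Q) = ¬2/5 = 0
(¬P → P) → ¬(R → Q) = 1 → 0 = 0
¬(P ∧ (P → P)) → ((¬P → P) → ¬(R → Q)) = 0 → 0 = 1
R ∧ R = 4/5 ∧ 4/5 = 4/5
(R ∧ R) ∧ R = 4/5 ∧ 4/5 = 4/5
((R ∧ R) ∧ R) ↔ P = 4/5 ↔ 3/5 = 3/5
R ∧ R = 4/5 ∧ 4/5 = 4/5
(((R ∧ R) ∧ R) ↔ P) → (R ∧ R) = 3/5 → 4/5 = 1
(¬(P ∧ (P → P)) → ((¬P → P) → ¬(R → Q))) → ((((R ∧ R) ∧ R) ↔ P) → (R ∧ R)) = 1 → 1 = 1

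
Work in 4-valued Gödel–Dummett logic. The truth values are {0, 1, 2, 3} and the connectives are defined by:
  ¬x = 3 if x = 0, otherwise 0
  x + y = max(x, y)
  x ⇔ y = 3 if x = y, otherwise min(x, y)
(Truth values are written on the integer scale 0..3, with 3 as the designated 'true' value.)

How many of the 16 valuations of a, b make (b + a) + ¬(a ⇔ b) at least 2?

a = 0, b = 0 ↦ 0  <
a = 0, b = 1 ↦ 3  ≥
a = 0, b = 2 ↦ 3  ≥
a = 0, b = 3 ↦ 3  ≥
a = 1, b = 0 ↦ 3  ≥
a = 1, b = 1 ↦ 1  <
a = 1, b = 2 ↦ 2  ≥
a = 1, b = 3 ↦ 3  ≥
a = 2, b = 0 ↦ 3  ≥
a = 2, b = 1 ↦ 2  ≥
a = 2, b = 2 ↦ 2  ≥
a = 2, b = 3 ↦ 3  ≥
a = 3, b = 0 ↦ 3  ≥
a = 3, b = 1 ↦ 3  ≥
a = 3, b = 2 ↦ 3  ≥
a = 3, b = 3 ↦ 3  ≥
So 14 of the 16 assignments meet the threshold.

14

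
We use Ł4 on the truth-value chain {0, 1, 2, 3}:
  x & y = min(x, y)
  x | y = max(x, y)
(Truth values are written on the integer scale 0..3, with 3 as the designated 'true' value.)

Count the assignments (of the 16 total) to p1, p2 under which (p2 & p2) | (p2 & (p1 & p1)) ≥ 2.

8

p1 = 0, p2 = 0 ↦ 0  <
p1 = 0, p2 = 1 ↦ 1  <
p1 = 0, p2 = 2 ↦ 2  ≥
p1 = 0, p2 = 3 ↦ 3  ≥
p1 = 1, p2 = 0 ↦ 0  <
p1 = 1, p2 = 1 ↦ 1  <
p1 = 1, p2 = 2 ↦ 2  ≥
p1 = 1, p2 = 3 ↦ 3  ≥
p1 = 2, p2 = 0 ↦ 0  <
p1 = 2, p2 = 1 ↦ 1  <
p1 = 2, p2 = 2 ↦ 2  ≥
p1 = 2, p2 = 3 ↦ 3  ≥
p1 = 3, p2 = 0 ↦ 0  <
p1 = 3, p2 = 1 ↦ 1  <
p1 = 3, p2 = 2 ↦ 2  ≥
p1 = 3, p2 = 3 ↦ 3  ≥
So 8 of the 16 assignments meet the threshold.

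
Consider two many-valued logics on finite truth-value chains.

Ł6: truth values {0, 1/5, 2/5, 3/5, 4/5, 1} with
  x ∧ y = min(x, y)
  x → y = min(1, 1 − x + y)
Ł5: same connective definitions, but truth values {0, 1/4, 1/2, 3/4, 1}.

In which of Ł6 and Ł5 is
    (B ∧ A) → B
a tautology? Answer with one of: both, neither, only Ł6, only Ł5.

both

In Ł6: every assignment gives 1 — tautology.
In Ł5: every assignment gives 1 — tautology.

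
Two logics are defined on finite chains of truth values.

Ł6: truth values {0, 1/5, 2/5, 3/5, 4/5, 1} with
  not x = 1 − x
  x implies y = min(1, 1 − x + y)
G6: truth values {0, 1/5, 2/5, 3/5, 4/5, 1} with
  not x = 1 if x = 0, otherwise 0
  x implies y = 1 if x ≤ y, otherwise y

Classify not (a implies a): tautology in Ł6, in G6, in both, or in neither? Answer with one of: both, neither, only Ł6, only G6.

neither

In Ł6: at a = 0 the value is 0 — not a tautology.
In G6: at a = 0 the value is 0 — not a tautology.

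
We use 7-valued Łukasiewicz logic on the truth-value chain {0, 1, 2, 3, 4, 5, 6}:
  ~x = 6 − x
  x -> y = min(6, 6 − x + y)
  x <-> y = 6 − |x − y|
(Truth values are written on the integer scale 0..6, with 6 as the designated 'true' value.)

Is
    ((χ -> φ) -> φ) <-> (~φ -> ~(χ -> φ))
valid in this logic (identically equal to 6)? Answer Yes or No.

Yes

At φ = 6, χ = 1, for instance:
χ -> φ = 1 -> 6 = 6
(χ -> φ) -> φ = 6 -> 6 = 6
~φ = ~6 = 0
~(χ -> φ) = ~6 = 0
~φ -> ~(χ -> φ) = 0 -> 0 = 6
((χ -> φ) -> φ) <-> (~φ -> ~(χ -> φ)) = 6 <-> 6 = 6
and checking the remaining 48 assignments likewise gives ≥ 6 in every case.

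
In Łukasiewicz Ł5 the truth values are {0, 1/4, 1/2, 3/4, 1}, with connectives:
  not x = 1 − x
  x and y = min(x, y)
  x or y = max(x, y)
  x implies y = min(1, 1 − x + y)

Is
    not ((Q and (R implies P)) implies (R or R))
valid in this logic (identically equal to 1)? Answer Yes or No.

No

Counterexample: take P = 0, Q = 0, R = 0.
R implies P = 0 implies 0 = 1
Q and (R implies P) = 0 and 1 = 0
R or R = 0 or 0 = 0
(Q and (R implies P)) implies (R or R) = 0 implies 0 = 1
not ((Q and (R implies P)) implies (R or R)) = not 1 = 0
This gives 0 ≠ 1.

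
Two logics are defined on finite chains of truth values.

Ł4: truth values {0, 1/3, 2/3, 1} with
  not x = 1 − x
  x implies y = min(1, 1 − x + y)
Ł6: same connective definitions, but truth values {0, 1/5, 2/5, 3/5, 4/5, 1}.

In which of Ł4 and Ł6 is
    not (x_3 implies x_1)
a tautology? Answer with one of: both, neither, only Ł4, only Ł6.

neither

In Ł4: at x_1 = 0, x_3 = 0 the value is 0 — not a tautology.
In Ł6: at x_1 = 0, x_3 = 0 the value is 0 — not a tautology.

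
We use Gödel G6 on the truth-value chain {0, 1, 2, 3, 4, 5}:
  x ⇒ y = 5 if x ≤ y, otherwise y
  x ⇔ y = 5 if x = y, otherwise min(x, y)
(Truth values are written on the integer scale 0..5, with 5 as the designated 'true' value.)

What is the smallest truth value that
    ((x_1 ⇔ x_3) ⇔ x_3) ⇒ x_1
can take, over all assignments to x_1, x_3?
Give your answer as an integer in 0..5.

Take x_1 = 1, x_3 = 0:
x_1 ⇔ x_3 = 1 ⇔ 0 = 0
(x_1 ⇔ x_3) ⇔ x_3 = 0 ⇔ 0 = 5
((x_1 ⇔ x_3) ⇔ x_3) ⇒ x_1 = 5 ⇒ 1 = 1
No assignment yields a value below 1, so this is the minimum.

1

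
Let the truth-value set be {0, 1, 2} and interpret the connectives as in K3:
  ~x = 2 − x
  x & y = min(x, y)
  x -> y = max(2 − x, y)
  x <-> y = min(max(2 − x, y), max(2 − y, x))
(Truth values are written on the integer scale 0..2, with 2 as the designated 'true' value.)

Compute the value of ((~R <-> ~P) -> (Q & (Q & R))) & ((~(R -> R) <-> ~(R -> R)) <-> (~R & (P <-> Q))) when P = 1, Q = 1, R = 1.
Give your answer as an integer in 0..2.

1

~R = ~1 = 1
~P = ~1 = 1
~R <-> ~P = 1 <-> 1 = 1
Q & R = 1 & 1 = 1
Q & (Q & R) = 1 & 1 = 1
(~R <-> ~P) -> (Q & (Q & R)) = 1 -> 1 = 1
R -> R = 1 -> 1 = 1
~(R -> R) = ~1 = 1
R -> R = 1 -> 1 = 1
~(R -> R) = ~1 = 1
~(R -> R) <-> ~(R -> R) = 1 <-> 1 = 1
~R = ~1 = 1
P <-> Q = 1 <-> 1 = 1
~R & (P <-> Q) = 1 & 1 = 1
(~(R -> R) <-> ~(R -> R)) <-> (~R & (P <-> Q)) = 1 <-> 1 = 1
((~R <-> ~P) -> (Q & (Q & R))) & ((~(R -> R) <-> ~(R -> R)) <-> (~R & (P <-> Q))) = 1 & 1 = 1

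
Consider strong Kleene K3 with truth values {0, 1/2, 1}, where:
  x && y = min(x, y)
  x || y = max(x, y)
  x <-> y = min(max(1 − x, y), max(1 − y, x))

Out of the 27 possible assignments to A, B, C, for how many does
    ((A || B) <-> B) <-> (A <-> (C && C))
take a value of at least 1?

value 1: 4 assignments (counts)
value 1/2: 19 assignments
value 0: 4 assignments
So 4 of the 27 assignments meet the threshold.

4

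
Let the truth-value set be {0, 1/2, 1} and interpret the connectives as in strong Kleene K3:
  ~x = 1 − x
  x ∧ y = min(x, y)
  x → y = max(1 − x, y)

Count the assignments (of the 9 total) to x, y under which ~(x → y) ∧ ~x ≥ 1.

x = 0, y = 0 ↦ 0  <
x = 0, y = 1/2 ↦ 0  <
x = 0, y = 1 ↦ 0  <
x = 1/2, y = 0 ↦ 1/2  <
x = 1/2, y = 1/2 ↦ 1/2  <
x = 1/2, y = 1 ↦ 0  <
x = 1, y = 0 ↦ 0  <
x = 1, y = 1/2 ↦ 0  <
x = 1, y = 1 ↦ 0  <
So 0 of the 9 assignments meet the threshold.

0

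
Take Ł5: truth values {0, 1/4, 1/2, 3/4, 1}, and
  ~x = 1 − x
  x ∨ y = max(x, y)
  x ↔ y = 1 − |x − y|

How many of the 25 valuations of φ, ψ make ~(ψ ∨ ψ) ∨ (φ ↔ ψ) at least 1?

value 1: 9 assignments (counts)
value 3/4: 9 assignments
value 1/2: 4 assignments
value 1/4: 2 assignments
value 0: 1 assignment
So 9 of the 25 assignments meet the threshold.

9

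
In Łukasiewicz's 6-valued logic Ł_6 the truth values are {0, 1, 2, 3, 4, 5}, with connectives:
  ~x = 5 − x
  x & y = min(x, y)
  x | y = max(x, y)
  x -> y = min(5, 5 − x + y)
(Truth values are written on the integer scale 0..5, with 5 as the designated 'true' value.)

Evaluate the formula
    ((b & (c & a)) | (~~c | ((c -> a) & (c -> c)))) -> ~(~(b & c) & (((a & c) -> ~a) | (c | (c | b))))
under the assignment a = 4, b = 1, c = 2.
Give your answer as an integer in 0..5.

c & a = 2 & 4 = 2
b & (c & a) = 1 & 2 = 1
~c = ~2 = 3
~~c = ~3 = 2
c -> a = 2 -> 4 = 5
c -> c = 2 -> 2 = 5
(c -> a) & (c -> c) = 5 & 5 = 5
~~c | ((c -> a) & (c -> c)) = 2 | 5 = 5
(b & (c & a)) | (~~c | ((c -> a) & (c -> c))) = 1 | 5 = 5
b & c = 1 & 2 = 1
~(b & c) = ~1 = 4
a & c = 4 & 2 = 2
~a = ~4 = 1
(a & c) -> ~a = 2 -> 1 = 4
c | b = 2 | 1 = 2
c | (c | b) = 2 | 2 = 2
((a & c) -> ~a) | (c | (c | b)) = 4 | 2 = 4
~(b & c) & (((a & c) -> ~a) | (c | (c | b))) = 4 & 4 = 4
~(~(b & c) & (((a & c) -> ~a) | (c | (c | b)))) = ~4 = 1
((b & (c & a)) | (~~c | ((c -> a) & (c -> c)))) -> ~(~(b & c) & (((a & c) -> ~a) | (c | (c | b)))) = 5 -> 1 = 1

1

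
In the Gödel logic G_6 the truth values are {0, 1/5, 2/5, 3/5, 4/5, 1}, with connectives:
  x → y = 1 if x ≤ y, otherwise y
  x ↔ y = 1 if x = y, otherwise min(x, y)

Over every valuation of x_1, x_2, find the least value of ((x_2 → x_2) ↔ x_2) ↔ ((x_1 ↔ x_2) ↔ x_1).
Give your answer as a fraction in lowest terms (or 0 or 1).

Take x_1 = 0, x_2 = 1/5:
x_2 → x_2 = 1/5 → 1/5 = 1
(x_2 → x_2) ↔ x_2 = 1 ↔ 1/5 = 1/5
x_1 ↔ x_2 = 0 ↔ 1/5 = 0
(x_1 ↔ x_2) ↔ x_1 = 0 ↔ 0 = 1
((x_2 → x_2) ↔ x_2) ↔ ((x_1 ↔ x_2) ↔ x_1) = 1/5 ↔ 1 = 1/5
No assignment yields a value below 1/5, so this is the minimum.

1/5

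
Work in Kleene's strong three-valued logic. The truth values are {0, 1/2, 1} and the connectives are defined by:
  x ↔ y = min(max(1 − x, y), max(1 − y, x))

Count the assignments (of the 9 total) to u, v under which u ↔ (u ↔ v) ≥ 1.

u = 0, v = 0 ↦ 0  <
u = 0, v = 1/2 ↦ 1/2  <
u = 0, v = 1 ↦ 1  ≥
u = 1/2, v = 0 ↦ 1/2  <
u = 1/2, v = 1/2 ↦ 1/2  <
u = 1/2, v = 1 ↦ 1/2  <
u = 1, v = 0 ↦ 0  <
u = 1, v = 1/2 ↦ 1/2  <
u = 1, v = 1 ↦ 1  ≥
So 2 of the 9 assignments meet the threshold.

2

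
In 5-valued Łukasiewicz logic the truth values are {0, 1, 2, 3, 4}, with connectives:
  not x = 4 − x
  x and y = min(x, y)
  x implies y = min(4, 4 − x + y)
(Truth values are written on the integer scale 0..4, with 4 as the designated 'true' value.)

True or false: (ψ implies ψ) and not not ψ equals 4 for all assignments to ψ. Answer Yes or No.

Counterexample: take ψ = 0.
ψ implies ψ = 0 implies 0 = 4
not ψ = not 0 = 4
not not ψ = not 4 = 0
(ψ implies ψ) and not not ψ = 4 and 0 = 0
This gives 0 ≠ 4.

No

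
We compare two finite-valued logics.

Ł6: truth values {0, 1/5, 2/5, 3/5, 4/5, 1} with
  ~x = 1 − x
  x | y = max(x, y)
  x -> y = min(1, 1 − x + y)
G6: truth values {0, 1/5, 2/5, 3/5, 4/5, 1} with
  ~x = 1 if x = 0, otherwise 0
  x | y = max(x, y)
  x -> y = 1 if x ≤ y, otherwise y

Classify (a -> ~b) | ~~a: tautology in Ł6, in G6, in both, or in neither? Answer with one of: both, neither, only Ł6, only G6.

only G6

In Ł6: at a = 1/5, b = 1 the value is 4/5 — not a tautology.
In G6: every assignment gives 1 — tautology.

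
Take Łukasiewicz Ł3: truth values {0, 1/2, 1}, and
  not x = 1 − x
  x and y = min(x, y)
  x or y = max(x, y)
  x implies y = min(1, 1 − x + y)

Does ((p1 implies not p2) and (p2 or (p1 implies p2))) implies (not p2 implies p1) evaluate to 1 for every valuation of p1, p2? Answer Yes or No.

No

Counterexample: take p1 = 0, p2 = 0.
not p2 = not 0 = 1
p1 implies not p2 = 0 implies 1 = 1
p1 implies p2 = 0 implies 0 = 1
p2 or (p1 implies p2) = 0 or 1 = 1
(p1 implies not p2) and (p2 or (p1 implies p2)) = 1 and 1 = 1
not p2 = not 0 = 1
not p2 implies p1 = 1 implies 0 = 0
((p1 implies not p2) and (p2 or (p1 implies p2))) implies (not p2 implies p1) = 1 implies 0 = 0
This gives 0 ≠ 1.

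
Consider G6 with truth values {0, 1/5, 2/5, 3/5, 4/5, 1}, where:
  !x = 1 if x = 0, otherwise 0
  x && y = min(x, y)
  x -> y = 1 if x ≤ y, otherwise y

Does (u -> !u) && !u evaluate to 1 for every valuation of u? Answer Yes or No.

No

Counterexample: take u = 1/5.
!u = !1/5 = 0
u -> !u = 1/5 -> 0 = 0
!u = !1/5 = 0
(u -> !u) && !u = 0 && 0 = 0
This gives 0 ≠ 1.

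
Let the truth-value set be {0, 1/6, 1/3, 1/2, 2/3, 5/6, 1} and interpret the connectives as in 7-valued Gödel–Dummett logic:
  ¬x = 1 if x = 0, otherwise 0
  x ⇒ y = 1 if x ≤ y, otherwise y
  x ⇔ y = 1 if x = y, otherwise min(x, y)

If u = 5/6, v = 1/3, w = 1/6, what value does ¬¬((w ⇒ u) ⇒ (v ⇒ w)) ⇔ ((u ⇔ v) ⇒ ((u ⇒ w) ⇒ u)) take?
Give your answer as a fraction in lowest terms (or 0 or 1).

1

w ⇒ u = 1/6 ⇒ 5/6 = 1
v ⇒ w = 1/3 ⇒ 1/6 = 1/6
(w ⇒ u) ⇒ (v ⇒ w) = 1 ⇒ 1/6 = 1/6
¬((w ⇒ u) ⇒ (v ⇒ w)) = ¬1/6 = 0
¬¬((w ⇒ u) ⇒ (v ⇒ w)) = ¬0 = 1
u ⇔ v = 5/6 ⇔ 1/3 = 1/3
u ⇒ w = 5/6 ⇒ 1/6 = 1/6
(u ⇒ w) ⇒ u = 1/6 ⇒ 5/6 = 1
(u ⇔ v) ⇒ ((u ⇒ w) ⇒ u) = 1/3 ⇒ 1 = 1
¬¬((w ⇒ u) ⇒ (v ⇒ w)) ⇔ ((u ⇔ v) ⇒ ((u ⇒ w) ⇒ u)) = 1 ⇔ 1 = 1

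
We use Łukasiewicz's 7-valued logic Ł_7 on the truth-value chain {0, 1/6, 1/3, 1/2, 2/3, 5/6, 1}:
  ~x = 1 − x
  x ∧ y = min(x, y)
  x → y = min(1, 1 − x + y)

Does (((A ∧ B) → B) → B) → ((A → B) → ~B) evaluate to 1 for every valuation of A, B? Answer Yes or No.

Counterexample: take A = 0, B = 2/3.
A ∧ B = 0 ∧ 2/3 = 0
(A ∧ B) → B = 0 → 2/3 = 1
((A ∧ B) → B) → B = 1 → 2/3 = 2/3
A → B = 0 → 2/3 = 1
~B = ~2/3 = 1/3
(A → B) → ~B = 1 → 1/3 = 1/3
(((A ∧ B) → B) → B) → ((A → B) → ~B) = 2/3 → 1/3 = 2/3
This gives 2/3 ≠ 1.

No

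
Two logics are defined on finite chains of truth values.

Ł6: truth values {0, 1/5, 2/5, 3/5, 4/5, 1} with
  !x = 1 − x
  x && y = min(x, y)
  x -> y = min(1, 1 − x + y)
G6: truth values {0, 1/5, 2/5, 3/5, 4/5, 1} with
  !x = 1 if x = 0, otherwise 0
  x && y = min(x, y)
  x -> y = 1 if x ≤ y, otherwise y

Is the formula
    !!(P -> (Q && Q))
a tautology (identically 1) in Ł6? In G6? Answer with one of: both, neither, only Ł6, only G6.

neither

In Ł6: at P = 1/5, Q = 0 the value is 4/5 — not a tautology.
In G6: at P = 1/5, Q = 0 the value is 0 — not a tautology.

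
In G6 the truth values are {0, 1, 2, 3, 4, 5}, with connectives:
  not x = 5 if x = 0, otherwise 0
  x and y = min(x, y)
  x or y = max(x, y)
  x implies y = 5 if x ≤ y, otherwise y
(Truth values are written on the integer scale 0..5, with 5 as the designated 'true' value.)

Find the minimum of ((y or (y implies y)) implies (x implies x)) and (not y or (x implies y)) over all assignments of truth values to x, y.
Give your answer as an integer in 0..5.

Take x = 2, y = 1:
y implies y = 1 implies 1 = 5
y or (y implies y) = 1 or 5 = 5
x implies x = 2 implies 2 = 5
(y or (y implies y)) implies (x implies x) = 5 implies 5 = 5
not y = not 1 = 0
x implies y = 2 implies 1 = 1
not y or (x implies y) = 0 or 1 = 1
((y or (y implies y)) implies (x implies x)) and (not y or (x implies y)) = 5 and 1 = 1
No assignment yields a value below 1, so this is the minimum.

1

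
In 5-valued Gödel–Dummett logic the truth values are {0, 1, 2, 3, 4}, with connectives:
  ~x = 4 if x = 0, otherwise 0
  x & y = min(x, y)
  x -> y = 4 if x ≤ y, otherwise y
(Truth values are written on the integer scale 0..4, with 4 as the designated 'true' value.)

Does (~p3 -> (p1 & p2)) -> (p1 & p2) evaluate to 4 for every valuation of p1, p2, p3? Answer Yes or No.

Counterexample: take p1 = 0, p2 = 0, p3 = 1.
~p3 = ~1 = 0
p1 & p2 = 0 & 0 = 0
~p3 -> (p1 & p2) = 0 -> 0 = 4
(~p3 -> (p1 & p2)) -> (p1 & p2) = 4 -> 0 = 0
This gives 0 ≠ 4.

No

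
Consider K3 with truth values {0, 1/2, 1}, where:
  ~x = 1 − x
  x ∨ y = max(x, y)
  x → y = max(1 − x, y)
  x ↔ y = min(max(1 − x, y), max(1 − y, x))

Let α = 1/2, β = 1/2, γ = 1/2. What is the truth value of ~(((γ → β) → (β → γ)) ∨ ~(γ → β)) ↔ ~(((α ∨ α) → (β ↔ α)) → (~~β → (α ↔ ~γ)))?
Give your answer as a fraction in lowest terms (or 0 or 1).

γ → β = 1/2 → 1/2 = 1/2
β → γ = 1/2 → 1/2 = 1/2
(γ → β) → (β → γ) = 1/2 → 1/2 = 1/2
γ → β = 1/2 → 1/2 = 1/2
~(γ → β) = ~1/2 = 1/2
((γ → β) → (β → γ)) ∨ ~(γ → β) = 1/2 ∨ 1/2 = 1/2
~(((γ → β) → (β → γ)) ∨ ~(γ → β)) = ~1/2 = 1/2
α ∨ α = 1/2 ∨ 1/2 = 1/2
β ↔ α = 1/2 ↔ 1/2 = 1/2
(α ∨ α) → (β ↔ α) = 1/2 → 1/2 = 1/2
~β = ~1/2 = 1/2
~~β = ~1/2 = 1/2
~γ = ~1/2 = 1/2
α ↔ ~γ = 1/2 ↔ 1/2 = 1/2
~~β → (α ↔ ~γ) = 1/2 → 1/2 = 1/2
((α ∨ α) → (β ↔ α)) → (~~β → (α ↔ ~γ)) = 1/2 → 1/2 = 1/2
~(((α ∨ α) → (β ↔ α)) → (~~β → (α ↔ ~γ))) = ~1/2 = 1/2
~(((γ → β) → (β → γ)) ∨ ~(γ → β)) ↔ ~(((α ∨ α) → (β ↔ α)) → (~~β → (α ↔ ~γ))) = 1/2 ↔ 1/2 = 1/2

1/2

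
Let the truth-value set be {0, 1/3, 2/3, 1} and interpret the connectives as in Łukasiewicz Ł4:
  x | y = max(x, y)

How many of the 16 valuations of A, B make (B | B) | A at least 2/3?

12

A = 0, B = 0 ↦ 0  <
A = 0, B = 1/3 ↦ 1/3  <
A = 0, B = 2/3 ↦ 2/3  ≥
A = 0, B = 1 ↦ 1  ≥
A = 1/3, B = 0 ↦ 1/3  <
A = 1/3, B = 1/3 ↦ 1/3  <
A = 1/3, B = 2/3 ↦ 2/3  ≥
A = 1/3, B = 1 ↦ 1  ≥
A = 2/3, B = 0 ↦ 2/3  ≥
A = 2/3, B = 1/3 ↦ 2/3  ≥
A = 2/3, B = 2/3 ↦ 2/3  ≥
A = 2/3, B = 1 ↦ 1  ≥
A = 1, B = 0 ↦ 1  ≥
A = 1, B = 1/3 ↦ 1  ≥
A = 1, B = 2/3 ↦ 1  ≥
A = 1, B = 1 ↦ 1  ≥
So 12 of the 16 assignments meet the threshold.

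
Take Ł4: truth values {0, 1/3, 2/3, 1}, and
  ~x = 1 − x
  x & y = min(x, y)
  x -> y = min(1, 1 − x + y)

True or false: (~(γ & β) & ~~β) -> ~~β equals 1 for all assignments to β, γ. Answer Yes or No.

Yes

β = 0, γ = 0 ↦ 1
β = 0, γ = 1/3 ↦ 1
β = 0, γ = 2/3 ↦ 1
β = 0, γ = 1 ↦ 1
β = 1/3, γ = 0 ↦ 1
β = 1/3, γ = 1/3 ↦ 1
β = 1/3, γ = 2/3 ↦ 1
β = 1/3, γ = 1 ↦ 1
β = 2/3, γ = 0 ↦ 1
β = 2/3, γ = 1/3 ↦ 1
β = 2/3, γ = 2/3 ↦ 1
β = 2/3, γ = 1 ↦ 1
β = 1, γ = 0 ↦ 1
β = 1, γ = 1/3 ↦ 1
β = 1, γ = 2/3 ↦ 1
β = 1, γ = 1 ↦ 1
Every assignment gives a value ≥ 1.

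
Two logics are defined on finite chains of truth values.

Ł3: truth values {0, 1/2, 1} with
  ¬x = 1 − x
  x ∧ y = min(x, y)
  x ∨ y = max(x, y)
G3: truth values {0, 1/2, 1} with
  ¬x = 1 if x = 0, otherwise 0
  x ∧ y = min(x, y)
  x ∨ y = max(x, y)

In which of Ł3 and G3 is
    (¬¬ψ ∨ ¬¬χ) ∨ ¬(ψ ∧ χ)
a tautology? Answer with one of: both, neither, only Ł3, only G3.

only G3

In Ł3: at ψ = 1/2, χ = 1/2 the value is 1/2 — not a tautology.
In G3: every assignment gives 1 — tautology.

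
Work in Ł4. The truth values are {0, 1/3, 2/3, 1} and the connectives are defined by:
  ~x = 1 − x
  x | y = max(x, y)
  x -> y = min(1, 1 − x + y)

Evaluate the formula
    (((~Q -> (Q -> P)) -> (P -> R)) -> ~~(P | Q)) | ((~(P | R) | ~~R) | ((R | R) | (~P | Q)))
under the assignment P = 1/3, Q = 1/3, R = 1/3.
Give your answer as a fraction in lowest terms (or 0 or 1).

~Q = ~1/3 = 2/3
Q -> P = 1/3 -> 1/3 = 1
~Q -> (Q -> P) = 2/3 -> 1 = 1
P -> R = 1/3 -> 1/3 = 1
(~Q -> (Q -> P)) -> (P -> R) = 1 -> 1 = 1
P | Q = 1/3 | 1/3 = 1/3
~(P | Q) = ~1/3 = 2/3
~~(P | Q) = ~2/3 = 1/3
((~Q -> (Q -> P)) -> (P -> R)) -> ~~(P | Q) = 1 -> 1/3 = 1/3
P | R = 1/3 | 1/3 = 1/3
~(P | R) = ~1/3 = 2/3
~R = ~1/3 = 2/3
~~R = ~2/3 = 1/3
~(P | R) | ~~R = 2/3 | 1/3 = 2/3
R | R = 1/3 | 1/3 = 1/3
~P = ~1/3 = 2/3
~P | Q = 2/3 | 1/3 = 2/3
(R | R) | (~P | Q) = 1/3 | 2/3 = 2/3
(~(P | R) | ~~R) | ((R | R) | (~P | Q)) = 2/3 | 2/3 = 2/3
(((~Q -> (Q -> P)) -> (P -> R)) -> ~~(P | Q)) | ((~(P | R) | ~~R) | ((R | R) | (~P | Q))) = 1/3 | 2/3 = 2/3

2/3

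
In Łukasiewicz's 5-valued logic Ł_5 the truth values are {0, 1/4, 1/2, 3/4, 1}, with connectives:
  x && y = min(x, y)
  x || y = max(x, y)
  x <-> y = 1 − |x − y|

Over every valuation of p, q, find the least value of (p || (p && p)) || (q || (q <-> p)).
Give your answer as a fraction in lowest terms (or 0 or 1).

Take p = 0, q = 1/2:
p && p = 0 && 0 = 0
p || (p && p) = 0 || 0 = 0
q <-> p = 1/2 <-> 0 = 1/2
q || (q <-> p) = 1/2 || 1/2 = 1/2
(p || (p && p)) || (q || (q <-> p)) = 0 || 1/2 = 1/2
No assignment yields a value below 1/2, so this is the minimum.

1/2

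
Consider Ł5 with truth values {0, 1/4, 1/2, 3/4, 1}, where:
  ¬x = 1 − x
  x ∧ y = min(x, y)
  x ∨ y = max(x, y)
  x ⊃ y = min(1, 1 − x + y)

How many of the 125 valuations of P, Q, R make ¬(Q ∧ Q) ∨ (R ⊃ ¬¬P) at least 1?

value 1: 85 assignments (counts)
value 3/4: 22 assignments
value 1/2: 12 assignments
value 1/4: 5 assignments
value 0: 1 assignment
So 85 of the 125 assignments meet the threshold.

85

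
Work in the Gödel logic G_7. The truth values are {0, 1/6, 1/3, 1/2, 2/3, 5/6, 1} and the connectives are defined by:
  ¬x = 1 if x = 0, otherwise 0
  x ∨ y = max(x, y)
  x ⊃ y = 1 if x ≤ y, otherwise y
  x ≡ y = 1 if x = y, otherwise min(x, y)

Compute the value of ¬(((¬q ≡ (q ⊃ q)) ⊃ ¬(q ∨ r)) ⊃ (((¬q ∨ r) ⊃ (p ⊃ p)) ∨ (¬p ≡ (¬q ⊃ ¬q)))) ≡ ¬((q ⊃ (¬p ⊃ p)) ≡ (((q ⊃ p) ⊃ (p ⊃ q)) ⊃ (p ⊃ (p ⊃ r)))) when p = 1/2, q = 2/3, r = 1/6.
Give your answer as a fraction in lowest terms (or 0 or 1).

¬q = ¬2/3 = 0
q ⊃ q = 2/3 ⊃ 2/3 = 1
¬q ≡ (q ⊃ q) = 0 ≡ 1 = 0
q ∨ r = 2/3 ∨ 1/6 = 2/3
¬(q ∨ r) = ¬2/3 = 0
(¬q ≡ (q ⊃ q)) ⊃ ¬(q ∨ r) = 0 ⊃ 0 = 1
¬q = ¬2/3 = 0
¬q ∨ r = 0 ∨ 1/6 = 1/6
p ⊃ p = 1/2 ⊃ 1/2 = 1
(¬q ∨ r) ⊃ (p ⊃ p) = 1/6 ⊃ 1 = 1
¬p = ¬1/2 = 0
¬q = ¬2/3 = 0
¬q = ¬2/3 = 0
¬q ⊃ ¬q = 0 ⊃ 0 = 1
¬p ≡ (¬q ⊃ ¬q) = 0 ≡ 1 = 0
((¬q ∨ r) ⊃ (p ⊃ p)) ∨ (¬p ≡ (¬q ⊃ ¬q)) = 1 ∨ 0 = 1
((¬q ≡ (q ⊃ q)) ⊃ ¬(q ∨ r)) ⊃ (((¬q ∨ r) ⊃ (p ⊃ p)) ∨ (¬p ≡ (¬q ⊃ ¬q))) = 1 ⊃ 1 = 1
¬(((¬q ≡ (q ⊃ q)) ⊃ ¬(q ∨ r)) ⊃ (((¬q ∨ r) ⊃ (p ⊃ p)) ∨ (¬p ≡ (¬q ⊃ ¬q)))) = ¬1 = 0
¬p = ¬1/2 = 0
¬p ⊃ p = 0 ⊃ 1/2 = 1
q ⊃ (¬p ⊃ p) = 2/3 ⊃ 1 = 1
q ⊃ p = 2/3 ⊃ 1/2 = 1/2
p ⊃ q = 1/2 ⊃ 2/3 = 1
(q ⊃ p) ⊃ (p ⊃ q) = 1/2 ⊃ 1 = 1
p ⊃ r = 1/2 ⊃ 1/6 = 1/6
p ⊃ (p ⊃ r) = 1/2 ⊃ 1/6 = 1/6
((q ⊃ p) ⊃ (p ⊃ q)) ⊃ (p ⊃ (p ⊃ r)) = 1 ⊃ 1/6 = 1/6
(q ⊃ (¬p ⊃ p)) ≡ (((q ⊃ p) ⊃ (p ⊃ q)) ⊃ (p ⊃ (p ⊃ r))) = 1 ≡ 1/6 = 1/6
¬((q ⊃ (¬p ⊃ p)) ≡ (((q ⊃ p) ⊃ (p ⊃ q)) ⊃ (p ⊃ (p ⊃ r)))) = ¬1/6 = 0
¬(((¬q ≡ (q ⊃ q)) ⊃ ¬(q ∨ r)) ⊃ (((¬q ∨ r) ⊃ (p ⊃ p)) ∨ (¬p ≡ (¬q ⊃ ¬q)))) ≡ ¬((q ⊃ (¬p ⊃ p)) ≡ (((q ⊃ p) ⊃ (p ⊃ q)) ⊃ (p ⊃ (p ⊃ r)))) = 0 ≡ 0 = 1

1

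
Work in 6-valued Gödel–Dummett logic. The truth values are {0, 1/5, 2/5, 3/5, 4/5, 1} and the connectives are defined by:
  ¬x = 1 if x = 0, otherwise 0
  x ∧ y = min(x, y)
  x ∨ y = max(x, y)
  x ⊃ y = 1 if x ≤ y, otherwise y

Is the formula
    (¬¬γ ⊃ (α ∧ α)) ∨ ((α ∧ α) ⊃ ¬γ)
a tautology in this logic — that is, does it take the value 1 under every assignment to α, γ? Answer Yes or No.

No

Counterexample: take α = 1/5, γ = 1/5.
¬γ = ¬1/5 = 0
¬¬γ = ¬0 = 1
α ∧ α = 1/5 ∧ 1/5 = 1/5
¬¬γ ⊃ (α ∧ α) = 1 ⊃ 1/5 = 1/5
α ∧ α = 1/5 ∧ 1/5 = 1/5
¬γ = ¬1/5 = 0
(α ∧ α) ⊃ ¬γ = 1/5 ⊃ 0 = 0
(¬¬γ ⊃ (α ∧ α)) ∨ ((α ∧ α) ⊃ ¬γ) = 1/5 ∨ 0 = 1/5
This gives 1/5 ≠ 1.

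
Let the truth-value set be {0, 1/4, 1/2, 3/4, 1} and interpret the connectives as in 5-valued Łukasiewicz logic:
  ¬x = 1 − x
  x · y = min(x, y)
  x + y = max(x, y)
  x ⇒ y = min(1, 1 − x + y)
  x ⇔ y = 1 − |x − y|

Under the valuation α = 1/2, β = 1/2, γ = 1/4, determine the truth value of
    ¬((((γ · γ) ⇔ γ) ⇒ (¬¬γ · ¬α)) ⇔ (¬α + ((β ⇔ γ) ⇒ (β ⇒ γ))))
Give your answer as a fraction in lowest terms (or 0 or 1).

3/4

γ · γ = 1/4 · 1/4 = 1/4
(γ · γ) ⇔ γ = 1/4 ⇔ 1/4 = 1
¬γ = ¬1/4 = 3/4
¬¬γ = ¬3/4 = 1/4
¬α = ¬1/2 = 1/2
¬¬γ · ¬α = 1/4 · 1/2 = 1/4
((γ · γ) ⇔ γ) ⇒ (¬¬γ · ¬α) = 1 ⇒ 1/4 = 1/4
¬α = ¬1/2 = 1/2
β ⇔ γ = 1/2 ⇔ 1/4 = 3/4
β ⇒ γ = 1/2 ⇒ 1/4 = 3/4
(β ⇔ γ) ⇒ (β ⇒ γ) = 3/4 ⇒ 3/4 = 1
¬α + ((β ⇔ γ) ⇒ (β ⇒ γ)) = 1/2 + 1 = 1
(((γ · γ) ⇔ γ) ⇒ (¬¬γ · ¬α)) ⇔ (¬α + ((β ⇔ γ) ⇒ (β ⇒ γ))) = 1/4 ⇔ 1 = 1/4
¬((((γ · γ) ⇔ γ) ⇒ (¬¬γ · ¬α)) ⇔ (¬α + ((β ⇔ γ) ⇒ (β ⇒ γ)))) = ¬1/4 = 3/4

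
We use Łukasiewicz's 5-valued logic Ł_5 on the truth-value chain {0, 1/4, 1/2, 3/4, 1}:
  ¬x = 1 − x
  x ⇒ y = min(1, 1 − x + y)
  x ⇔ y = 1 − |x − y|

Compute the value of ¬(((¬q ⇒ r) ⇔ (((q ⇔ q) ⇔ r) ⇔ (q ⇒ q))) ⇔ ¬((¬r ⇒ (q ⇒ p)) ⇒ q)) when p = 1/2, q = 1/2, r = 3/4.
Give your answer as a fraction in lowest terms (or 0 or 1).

¬q = ¬1/2 = 1/2
¬q ⇒ r = 1/2 ⇒ 3/4 = 1
q ⇔ q = 1/2 ⇔ 1/2 = 1
(q ⇔ q) ⇔ r = 1 ⇔ 3/4 = 3/4
q ⇒ q = 1/2 ⇒ 1/2 = 1
((q ⇔ q) ⇔ r) ⇔ (q ⇒ q) = 3/4 ⇔ 1 = 3/4
(¬q ⇒ r) ⇔ (((q ⇔ q) ⇔ r) ⇔ (q ⇒ q)) = 1 ⇔ 3/4 = 3/4
¬r = ¬3/4 = 1/4
q ⇒ p = 1/2 ⇒ 1/2 = 1
¬r ⇒ (q ⇒ p) = 1/4 ⇒ 1 = 1
(¬r ⇒ (q ⇒ p)) ⇒ q = 1 ⇒ 1/2 = 1/2
¬((¬r ⇒ (q ⇒ p)) ⇒ q) = ¬1/2 = 1/2
((¬q ⇒ r) ⇔ (((q ⇔ q) ⇔ r) ⇔ (q ⇒ q))) ⇔ ¬((¬r ⇒ (q ⇒ p)) ⇒ q) = 3/4 ⇔ 1/2 = 3/4
¬(((¬q ⇒ r) ⇔ (((q ⇔ q) ⇔ r) ⇔ (q ⇒ q))) ⇔ ¬((¬r ⇒ (q ⇒ p)) ⇒ q)) = ¬3/4 = 1/4

1/4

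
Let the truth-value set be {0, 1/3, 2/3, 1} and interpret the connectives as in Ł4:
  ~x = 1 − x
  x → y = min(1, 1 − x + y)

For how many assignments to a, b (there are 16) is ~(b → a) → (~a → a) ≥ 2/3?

14

a = 0, b = 0 ↦ 1  ≥
a = 0, b = 1/3 ↦ 2/3  ≥
a = 0, b = 2/3 ↦ 1/3  <
a = 0, b = 1 ↦ 0  <
a = 1/3, b = 0 ↦ 1  ≥
a = 1/3, b = 1/3 ↦ 1  ≥
a = 1/3, b = 2/3 ↦ 1  ≥
a = 1/3, b = 1 ↦ 1  ≥
a = 2/3, b = 0 ↦ 1  ≥
a = 2/3, b = 1/3 ↦ 1  ≥
a = 2/3, b = 2/3 ↦ 1  ≥
a = 2/3, b = 1 ↦ 1  ≥
a = 1, b = 0 ↦ 1  ≥
a = 1, b = 1/3 ↦ 1  ≥
a = 1, b = 2/3 ↦ 1  ≥
a = 1, b = 1 ↦ 1  ≥
So 14 of the 16 assignments meet the threshold.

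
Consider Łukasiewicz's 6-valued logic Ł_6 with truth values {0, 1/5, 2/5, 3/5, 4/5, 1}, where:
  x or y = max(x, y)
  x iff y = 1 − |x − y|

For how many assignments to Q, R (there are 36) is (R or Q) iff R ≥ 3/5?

value 1: 21 assignments (counts)
value 4/5: 5 assignments (counts)
value 3/5: 4 assignments (counts)
value 2/5: 3 assignments
value 1/5: 2 assignments
value 0: 1 assignment
So 30 of the 36 assignments meet the threshold.

30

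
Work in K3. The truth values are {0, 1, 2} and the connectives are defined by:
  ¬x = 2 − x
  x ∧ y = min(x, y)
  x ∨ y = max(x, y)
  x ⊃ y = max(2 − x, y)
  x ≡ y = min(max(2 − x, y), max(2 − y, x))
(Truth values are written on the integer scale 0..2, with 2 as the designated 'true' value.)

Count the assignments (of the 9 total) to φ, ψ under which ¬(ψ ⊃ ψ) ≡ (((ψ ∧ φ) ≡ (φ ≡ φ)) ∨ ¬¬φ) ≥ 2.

2

φ = 0, ψ = 0 ↦ 2  ≥
φ = 0, ψ = 1 ↦ 1  <
φ = 0, ψ = 2 ↦ 2  ≥
φ = 1, ψ = 0 ↦ 1  <
φ = 1, ψ = 1 ↦ 1  <
φ = 1, ψ = 2 ↦ 1  <
φ = 2, ψ = 0 ↦ 0  <
φ = 2, ψ = 1 ↦ 1  <
φ = 2, ψ = 2 ↦ 0  <
So 2 of the 9 assignments meet the threshold.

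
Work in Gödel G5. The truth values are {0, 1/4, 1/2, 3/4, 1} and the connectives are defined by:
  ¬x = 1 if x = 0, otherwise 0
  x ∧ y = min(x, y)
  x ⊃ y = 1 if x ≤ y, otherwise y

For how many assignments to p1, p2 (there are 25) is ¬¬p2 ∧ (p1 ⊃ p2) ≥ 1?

value 1: 14 assignments (counts)
value 3/4: 1 assignment
value 1/2: 2 assignments
value 1/4: 3 assignments
value 0: 5 assignments
So 14 of the 25 assignments meet the threshold.

14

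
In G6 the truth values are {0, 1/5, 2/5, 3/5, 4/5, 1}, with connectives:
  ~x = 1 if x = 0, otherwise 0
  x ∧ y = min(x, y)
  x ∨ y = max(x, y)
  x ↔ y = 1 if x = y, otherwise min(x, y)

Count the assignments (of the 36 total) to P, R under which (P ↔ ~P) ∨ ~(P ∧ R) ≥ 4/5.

value 1: 11 assignments (counts)
value 0: 25 assignments
So 11 of the 36 assignments meet the threshold.

11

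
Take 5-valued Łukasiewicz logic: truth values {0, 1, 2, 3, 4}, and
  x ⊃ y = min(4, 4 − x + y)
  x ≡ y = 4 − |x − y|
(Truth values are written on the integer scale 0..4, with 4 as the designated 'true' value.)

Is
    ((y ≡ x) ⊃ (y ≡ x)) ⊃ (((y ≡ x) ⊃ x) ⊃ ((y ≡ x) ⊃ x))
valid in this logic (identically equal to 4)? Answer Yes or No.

At x = 1, y = 3, for instance:
y ≡ x = 3 ≡ 1 = 2
y ≡ x = 3 ≡ 1 = 2
(y ≡ x) ⊃ (y ≡ x) = 2 ⊃ 2 = 4
(y ≡ x) ⊃ x = 2 ⊃ 1 = 3
(y ≡ x) ⊃ x = 2 ⊃ 1 = 3
((y ≡ x) ⊃ x) ⊃ ((y ≡ x) ⊃ x) = 3 ⊃ 3 = 4
((y ≡ x) ⊃ (y ≡ x)) ⊃ (((y ≡ x) ⊃ x) ⊃ ((y ≡ x) ⊃ x)) = 4 ⊃ 4 = 4
and checking the remaining 24 assignments likewise gives ≥ 4 in every case.

Yes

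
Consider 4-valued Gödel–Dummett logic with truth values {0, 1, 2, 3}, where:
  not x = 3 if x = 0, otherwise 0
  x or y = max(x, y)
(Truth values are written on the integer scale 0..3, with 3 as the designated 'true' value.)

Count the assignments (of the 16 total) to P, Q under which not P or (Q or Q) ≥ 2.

P = 0, Q = 0 ↦ 3  ≥
P = 0, Q = 1 ↦ 3  ≥
P = 0, Q = 2 ↦ 3  ≥
P = 0, Q = 3 ↦ 3  ≥
P = 1, Q = 0 ↦ 0  <
P = 1, Q = 1 ↦ 1  <
P = 1, Q = 2 ↦ 2  ≥
P = 1, Q = 3 ↦ 3  ≥
P = 2, Q = 0 ↦ 0  <
P = 2, Q = 1 ↦ 1  <
P = 2, Q = 2 ↦ 2  ≥
P = 2, Q = 3 ↦ 3  ≥
P = 3, Q = 0 ↦ 0  <
P = 3, Q = 1 ↦ 1  <
P = 3, Q = 2 ↦ 2  ≥
P = 3, Q = 3 ↦ 3  ≥
So 10 of the 16 assignments meet the threshold.

10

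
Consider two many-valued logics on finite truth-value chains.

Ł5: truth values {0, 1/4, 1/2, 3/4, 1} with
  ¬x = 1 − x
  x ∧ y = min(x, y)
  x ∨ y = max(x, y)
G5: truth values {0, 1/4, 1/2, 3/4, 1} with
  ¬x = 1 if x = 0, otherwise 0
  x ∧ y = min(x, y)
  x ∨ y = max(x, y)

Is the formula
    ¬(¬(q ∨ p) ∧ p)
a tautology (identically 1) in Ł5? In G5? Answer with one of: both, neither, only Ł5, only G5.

only G5

In Ł5: at p = 1/4, q = 0 the value is 3/4 — not a tautology.
In G5: every assignment gives 1 — tautology.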